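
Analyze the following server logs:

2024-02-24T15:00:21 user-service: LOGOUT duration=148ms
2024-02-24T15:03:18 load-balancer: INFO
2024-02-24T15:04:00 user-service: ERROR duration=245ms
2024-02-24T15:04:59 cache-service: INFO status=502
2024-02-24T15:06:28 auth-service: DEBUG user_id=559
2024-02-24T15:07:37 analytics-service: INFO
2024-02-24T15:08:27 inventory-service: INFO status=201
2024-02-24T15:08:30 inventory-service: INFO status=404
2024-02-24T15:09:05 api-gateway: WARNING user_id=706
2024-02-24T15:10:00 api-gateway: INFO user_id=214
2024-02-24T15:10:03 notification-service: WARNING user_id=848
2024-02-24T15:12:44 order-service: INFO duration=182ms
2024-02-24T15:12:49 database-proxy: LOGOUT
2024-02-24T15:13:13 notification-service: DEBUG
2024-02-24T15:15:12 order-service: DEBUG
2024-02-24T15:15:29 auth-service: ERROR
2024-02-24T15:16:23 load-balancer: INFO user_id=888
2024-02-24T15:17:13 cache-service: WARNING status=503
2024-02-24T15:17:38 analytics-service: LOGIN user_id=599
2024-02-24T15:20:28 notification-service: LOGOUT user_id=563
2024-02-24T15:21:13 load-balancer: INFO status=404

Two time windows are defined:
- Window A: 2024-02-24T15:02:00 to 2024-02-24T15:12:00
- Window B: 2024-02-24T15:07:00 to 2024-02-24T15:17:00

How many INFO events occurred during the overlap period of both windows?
4

To find overlap events:

1. Window A: 2024-02-24T15:02:00 to 2024-02-24T15:12:00
2. Window B: 2024-02-24T15:07:00 to 2024-02-24T15:17:00
3. Overlap period: 2024-02-24T15:07:00 to 2024-02-24T15:12:00
4. Count INFO events in overlap: 4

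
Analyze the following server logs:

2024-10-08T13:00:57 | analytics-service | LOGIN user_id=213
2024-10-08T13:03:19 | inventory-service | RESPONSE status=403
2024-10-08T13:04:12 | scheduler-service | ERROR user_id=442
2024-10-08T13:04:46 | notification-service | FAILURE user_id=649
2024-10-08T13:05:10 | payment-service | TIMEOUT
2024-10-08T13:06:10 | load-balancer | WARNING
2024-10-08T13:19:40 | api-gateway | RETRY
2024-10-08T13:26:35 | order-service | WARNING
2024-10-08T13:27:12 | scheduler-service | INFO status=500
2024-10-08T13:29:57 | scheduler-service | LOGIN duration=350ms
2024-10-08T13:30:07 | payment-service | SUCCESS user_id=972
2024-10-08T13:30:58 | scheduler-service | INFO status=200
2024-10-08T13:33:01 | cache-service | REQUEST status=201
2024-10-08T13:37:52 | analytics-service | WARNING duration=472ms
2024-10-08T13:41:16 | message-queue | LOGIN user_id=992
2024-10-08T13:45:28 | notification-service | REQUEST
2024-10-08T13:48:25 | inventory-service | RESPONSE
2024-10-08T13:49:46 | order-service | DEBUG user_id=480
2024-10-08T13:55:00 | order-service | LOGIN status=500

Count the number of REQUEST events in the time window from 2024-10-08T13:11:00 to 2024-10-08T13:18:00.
0

To count events in the time window:

1. Window boundaries: 2024-10-08T13:11:00 to 2024-10-08T13:18:00
2. Filter for REQUEST events within this window
3. Count matching events: 0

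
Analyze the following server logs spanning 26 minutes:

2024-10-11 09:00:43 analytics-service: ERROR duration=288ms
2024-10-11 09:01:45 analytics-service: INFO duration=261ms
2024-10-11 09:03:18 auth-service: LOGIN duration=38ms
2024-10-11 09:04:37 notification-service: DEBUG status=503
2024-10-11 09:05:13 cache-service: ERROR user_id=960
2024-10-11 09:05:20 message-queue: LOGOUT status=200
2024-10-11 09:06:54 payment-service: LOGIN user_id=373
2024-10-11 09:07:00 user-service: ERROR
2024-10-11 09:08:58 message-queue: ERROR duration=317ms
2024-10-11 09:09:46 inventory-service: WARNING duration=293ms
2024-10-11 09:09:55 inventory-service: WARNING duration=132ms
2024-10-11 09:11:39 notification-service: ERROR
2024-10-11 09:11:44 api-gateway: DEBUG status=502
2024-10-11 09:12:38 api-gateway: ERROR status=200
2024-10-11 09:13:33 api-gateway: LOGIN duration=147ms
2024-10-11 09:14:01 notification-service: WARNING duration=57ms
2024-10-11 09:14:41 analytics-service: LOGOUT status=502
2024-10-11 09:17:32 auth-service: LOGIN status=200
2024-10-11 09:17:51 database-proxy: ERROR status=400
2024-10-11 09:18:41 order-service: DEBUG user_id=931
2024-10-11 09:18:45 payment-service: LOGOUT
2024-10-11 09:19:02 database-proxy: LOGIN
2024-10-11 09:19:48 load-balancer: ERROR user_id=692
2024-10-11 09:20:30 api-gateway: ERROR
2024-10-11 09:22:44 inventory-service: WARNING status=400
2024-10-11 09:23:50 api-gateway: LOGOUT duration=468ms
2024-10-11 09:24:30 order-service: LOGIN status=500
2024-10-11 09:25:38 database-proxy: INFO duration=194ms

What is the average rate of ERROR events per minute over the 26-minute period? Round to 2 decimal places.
0.35

To calculate the rate:

1. Count total ERROR events: 9
2. Total time period: 26 minutes
3. Rate = 9 / 26 = 0.35 events per minute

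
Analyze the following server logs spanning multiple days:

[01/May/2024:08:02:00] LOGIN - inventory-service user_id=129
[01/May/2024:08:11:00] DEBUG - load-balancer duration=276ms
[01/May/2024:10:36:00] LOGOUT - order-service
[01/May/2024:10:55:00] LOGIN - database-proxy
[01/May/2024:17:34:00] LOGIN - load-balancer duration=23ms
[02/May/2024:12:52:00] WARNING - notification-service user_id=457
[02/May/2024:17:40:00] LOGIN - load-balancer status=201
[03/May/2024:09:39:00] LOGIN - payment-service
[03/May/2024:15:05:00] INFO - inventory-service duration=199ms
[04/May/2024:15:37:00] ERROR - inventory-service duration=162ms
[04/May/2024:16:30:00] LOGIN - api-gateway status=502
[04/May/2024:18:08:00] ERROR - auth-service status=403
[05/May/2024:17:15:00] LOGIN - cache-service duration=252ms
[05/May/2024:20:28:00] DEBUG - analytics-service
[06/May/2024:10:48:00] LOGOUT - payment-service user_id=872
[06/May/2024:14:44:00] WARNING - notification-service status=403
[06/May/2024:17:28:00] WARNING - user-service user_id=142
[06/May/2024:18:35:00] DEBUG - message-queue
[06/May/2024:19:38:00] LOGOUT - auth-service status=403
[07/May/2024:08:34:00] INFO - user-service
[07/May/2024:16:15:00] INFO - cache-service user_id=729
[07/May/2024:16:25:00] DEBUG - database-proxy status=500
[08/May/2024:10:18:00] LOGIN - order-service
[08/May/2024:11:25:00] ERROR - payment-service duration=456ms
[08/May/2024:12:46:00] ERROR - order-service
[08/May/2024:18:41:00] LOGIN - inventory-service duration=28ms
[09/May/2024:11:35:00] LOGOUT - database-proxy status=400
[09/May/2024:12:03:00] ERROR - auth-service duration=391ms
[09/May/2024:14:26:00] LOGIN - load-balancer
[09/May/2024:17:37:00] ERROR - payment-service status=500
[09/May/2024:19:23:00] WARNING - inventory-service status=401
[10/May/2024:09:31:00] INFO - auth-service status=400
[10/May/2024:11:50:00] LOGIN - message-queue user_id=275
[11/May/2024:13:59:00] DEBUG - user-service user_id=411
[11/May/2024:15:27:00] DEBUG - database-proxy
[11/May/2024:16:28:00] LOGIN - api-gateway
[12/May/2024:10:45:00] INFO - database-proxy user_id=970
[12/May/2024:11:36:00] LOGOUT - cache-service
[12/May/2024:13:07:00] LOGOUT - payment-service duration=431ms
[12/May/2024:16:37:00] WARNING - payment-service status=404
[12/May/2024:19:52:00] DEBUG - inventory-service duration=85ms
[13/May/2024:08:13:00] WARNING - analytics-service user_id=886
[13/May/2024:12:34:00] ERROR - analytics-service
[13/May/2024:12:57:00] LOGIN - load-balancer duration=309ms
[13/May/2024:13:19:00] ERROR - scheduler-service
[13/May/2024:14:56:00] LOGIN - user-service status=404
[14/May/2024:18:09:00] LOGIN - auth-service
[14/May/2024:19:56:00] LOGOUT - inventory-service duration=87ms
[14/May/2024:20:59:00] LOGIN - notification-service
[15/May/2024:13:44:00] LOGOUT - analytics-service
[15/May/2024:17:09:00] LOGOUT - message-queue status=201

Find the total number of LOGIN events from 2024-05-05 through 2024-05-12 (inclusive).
6

To filter by date range:

1. Date range: 2024-05-05 through 2024-05-12, both dates inclusive
2. Filter for LOGIN events whose date falls in this range
3. Count matching events: 6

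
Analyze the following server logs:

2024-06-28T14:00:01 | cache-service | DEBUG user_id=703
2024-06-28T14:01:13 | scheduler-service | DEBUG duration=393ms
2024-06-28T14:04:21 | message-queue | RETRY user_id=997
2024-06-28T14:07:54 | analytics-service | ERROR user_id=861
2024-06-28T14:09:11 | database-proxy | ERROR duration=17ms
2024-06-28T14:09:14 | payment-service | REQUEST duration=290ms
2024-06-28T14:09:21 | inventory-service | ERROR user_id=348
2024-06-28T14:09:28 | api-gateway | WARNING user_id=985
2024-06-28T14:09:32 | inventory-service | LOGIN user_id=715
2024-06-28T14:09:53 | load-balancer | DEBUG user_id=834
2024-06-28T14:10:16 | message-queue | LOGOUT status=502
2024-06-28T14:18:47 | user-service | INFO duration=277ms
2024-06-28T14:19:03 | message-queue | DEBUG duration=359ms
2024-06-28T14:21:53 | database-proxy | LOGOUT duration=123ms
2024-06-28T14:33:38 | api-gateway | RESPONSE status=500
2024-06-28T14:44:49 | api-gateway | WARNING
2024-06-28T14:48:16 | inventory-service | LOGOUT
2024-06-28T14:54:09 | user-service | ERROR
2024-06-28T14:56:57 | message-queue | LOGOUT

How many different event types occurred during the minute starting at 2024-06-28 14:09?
5

To count unique event types:

1. Filter events in the minute starting at 2024-06-28 14:09
2. Extract event types from matching entries
3. Count unique types: 5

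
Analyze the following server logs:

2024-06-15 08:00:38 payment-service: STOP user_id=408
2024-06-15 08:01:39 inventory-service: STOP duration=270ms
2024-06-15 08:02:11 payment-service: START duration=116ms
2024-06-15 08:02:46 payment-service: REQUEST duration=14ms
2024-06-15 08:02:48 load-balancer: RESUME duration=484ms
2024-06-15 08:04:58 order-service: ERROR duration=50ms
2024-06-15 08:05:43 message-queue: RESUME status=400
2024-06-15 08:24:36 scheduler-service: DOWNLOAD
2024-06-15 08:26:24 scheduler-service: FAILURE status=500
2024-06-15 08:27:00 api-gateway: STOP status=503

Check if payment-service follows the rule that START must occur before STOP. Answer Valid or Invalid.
Invalid

To validate ordering:

1. Required order: START → STOP
2. Rule: START must occur before STOP
3. Check actual order of events for payment-service
4. Result: Invalid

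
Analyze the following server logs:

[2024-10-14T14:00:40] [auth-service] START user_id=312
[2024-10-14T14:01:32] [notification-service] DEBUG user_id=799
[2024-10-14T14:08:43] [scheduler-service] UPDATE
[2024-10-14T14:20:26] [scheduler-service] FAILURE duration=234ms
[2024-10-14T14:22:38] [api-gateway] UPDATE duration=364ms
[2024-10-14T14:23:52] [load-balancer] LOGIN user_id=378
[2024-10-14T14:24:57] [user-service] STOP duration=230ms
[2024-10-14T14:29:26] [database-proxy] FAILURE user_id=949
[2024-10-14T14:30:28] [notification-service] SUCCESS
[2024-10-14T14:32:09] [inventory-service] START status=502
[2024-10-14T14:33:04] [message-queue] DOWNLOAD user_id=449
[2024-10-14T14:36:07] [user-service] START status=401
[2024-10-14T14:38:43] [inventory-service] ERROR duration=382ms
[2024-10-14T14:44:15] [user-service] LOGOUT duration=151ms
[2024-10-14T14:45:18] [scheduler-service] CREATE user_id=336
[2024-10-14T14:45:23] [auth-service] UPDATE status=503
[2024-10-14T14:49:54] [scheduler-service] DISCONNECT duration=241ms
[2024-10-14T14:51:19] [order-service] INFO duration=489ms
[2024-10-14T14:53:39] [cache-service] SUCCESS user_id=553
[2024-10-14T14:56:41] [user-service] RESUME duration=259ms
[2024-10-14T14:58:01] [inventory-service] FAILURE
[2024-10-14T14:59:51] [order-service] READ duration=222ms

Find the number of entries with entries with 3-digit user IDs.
7

To find matching entries:

1. Pattern to match: entries with 3-digit user IDs
2. Scan each log entry for the pattern
3. Count matches: 7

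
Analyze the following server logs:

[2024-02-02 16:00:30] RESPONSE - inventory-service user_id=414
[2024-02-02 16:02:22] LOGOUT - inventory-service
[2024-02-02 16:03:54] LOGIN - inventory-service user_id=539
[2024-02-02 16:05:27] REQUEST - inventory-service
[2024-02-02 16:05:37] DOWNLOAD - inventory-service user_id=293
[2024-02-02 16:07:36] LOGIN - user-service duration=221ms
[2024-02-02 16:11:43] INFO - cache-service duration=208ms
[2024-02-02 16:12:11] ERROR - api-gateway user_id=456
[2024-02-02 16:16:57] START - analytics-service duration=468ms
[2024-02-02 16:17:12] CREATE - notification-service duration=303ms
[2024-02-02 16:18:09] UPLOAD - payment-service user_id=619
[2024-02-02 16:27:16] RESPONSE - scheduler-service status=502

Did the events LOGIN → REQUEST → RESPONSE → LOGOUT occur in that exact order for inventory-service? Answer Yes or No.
No

To verify sequence order:

1. Find all events in sequence LOGIN → REQUEST → RESPONSE → LOGOUT for inventory-service
2. Extract their timestamps
3. Check if timestamps are in ascending order
4. Result: No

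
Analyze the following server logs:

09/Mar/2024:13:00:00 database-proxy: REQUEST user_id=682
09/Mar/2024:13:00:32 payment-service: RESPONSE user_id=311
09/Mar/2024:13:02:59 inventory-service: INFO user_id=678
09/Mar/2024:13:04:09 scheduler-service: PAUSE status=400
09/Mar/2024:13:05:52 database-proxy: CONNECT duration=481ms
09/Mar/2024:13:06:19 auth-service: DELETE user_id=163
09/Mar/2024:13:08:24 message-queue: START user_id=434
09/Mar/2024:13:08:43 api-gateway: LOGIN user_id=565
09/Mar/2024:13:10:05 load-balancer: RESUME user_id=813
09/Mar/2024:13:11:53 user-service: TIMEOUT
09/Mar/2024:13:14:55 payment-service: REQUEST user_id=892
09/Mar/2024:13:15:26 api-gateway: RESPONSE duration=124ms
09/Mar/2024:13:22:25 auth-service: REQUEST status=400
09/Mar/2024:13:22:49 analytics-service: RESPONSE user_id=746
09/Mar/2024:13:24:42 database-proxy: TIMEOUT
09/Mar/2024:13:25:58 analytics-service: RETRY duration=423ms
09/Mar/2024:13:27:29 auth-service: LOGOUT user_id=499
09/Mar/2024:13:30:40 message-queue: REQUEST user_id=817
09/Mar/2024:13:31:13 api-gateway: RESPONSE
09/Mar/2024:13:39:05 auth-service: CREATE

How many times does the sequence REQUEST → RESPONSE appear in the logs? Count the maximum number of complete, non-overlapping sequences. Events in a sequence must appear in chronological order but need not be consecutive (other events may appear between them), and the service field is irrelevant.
4

To count sequences:

1. Look for pattern: REQUEST → RESPONSE
2. Greedily scan the log in chronological order, matching each sequence element in turn (ignoring service)
3. Each time the full pattern completes, increment the count and restart matching from the next event
4. Complete non-overlapping sequences found: 4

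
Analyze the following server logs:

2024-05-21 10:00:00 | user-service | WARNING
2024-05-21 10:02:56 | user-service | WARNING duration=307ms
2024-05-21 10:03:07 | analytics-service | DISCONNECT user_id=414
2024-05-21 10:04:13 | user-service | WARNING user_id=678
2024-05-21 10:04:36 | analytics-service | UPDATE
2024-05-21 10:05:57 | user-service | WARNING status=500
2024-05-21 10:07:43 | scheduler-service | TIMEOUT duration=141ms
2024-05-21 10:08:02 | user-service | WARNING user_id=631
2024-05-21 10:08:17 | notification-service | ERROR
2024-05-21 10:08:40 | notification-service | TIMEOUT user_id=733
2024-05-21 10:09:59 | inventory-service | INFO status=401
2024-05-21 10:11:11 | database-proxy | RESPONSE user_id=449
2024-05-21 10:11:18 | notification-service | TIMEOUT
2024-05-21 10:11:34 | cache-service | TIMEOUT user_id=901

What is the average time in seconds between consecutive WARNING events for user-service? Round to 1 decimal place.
120.5

To calculate average interval:

1. Find all WARNING events for user-service in order
2. Calculate time gaps between consecutive events
3. Compute mean of gaps: 482 / 4 = 120.5 seconds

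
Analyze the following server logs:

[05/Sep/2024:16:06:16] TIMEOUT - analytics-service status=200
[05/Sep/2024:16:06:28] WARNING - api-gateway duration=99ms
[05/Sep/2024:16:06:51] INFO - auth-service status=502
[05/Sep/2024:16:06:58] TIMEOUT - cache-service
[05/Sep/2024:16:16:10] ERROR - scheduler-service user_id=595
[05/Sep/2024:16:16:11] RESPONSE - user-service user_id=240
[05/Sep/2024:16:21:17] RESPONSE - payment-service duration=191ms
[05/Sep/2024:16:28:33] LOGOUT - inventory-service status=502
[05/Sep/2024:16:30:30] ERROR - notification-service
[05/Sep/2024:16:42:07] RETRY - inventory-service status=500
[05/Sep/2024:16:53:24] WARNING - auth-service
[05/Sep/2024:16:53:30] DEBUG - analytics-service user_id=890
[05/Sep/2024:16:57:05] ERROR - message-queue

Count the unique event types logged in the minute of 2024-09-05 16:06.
3

To count unique event types:

1. Filter events in the minute starting at 2024-09-05 16:06
2. Extract event types from matching entries
3. Count unique types: 3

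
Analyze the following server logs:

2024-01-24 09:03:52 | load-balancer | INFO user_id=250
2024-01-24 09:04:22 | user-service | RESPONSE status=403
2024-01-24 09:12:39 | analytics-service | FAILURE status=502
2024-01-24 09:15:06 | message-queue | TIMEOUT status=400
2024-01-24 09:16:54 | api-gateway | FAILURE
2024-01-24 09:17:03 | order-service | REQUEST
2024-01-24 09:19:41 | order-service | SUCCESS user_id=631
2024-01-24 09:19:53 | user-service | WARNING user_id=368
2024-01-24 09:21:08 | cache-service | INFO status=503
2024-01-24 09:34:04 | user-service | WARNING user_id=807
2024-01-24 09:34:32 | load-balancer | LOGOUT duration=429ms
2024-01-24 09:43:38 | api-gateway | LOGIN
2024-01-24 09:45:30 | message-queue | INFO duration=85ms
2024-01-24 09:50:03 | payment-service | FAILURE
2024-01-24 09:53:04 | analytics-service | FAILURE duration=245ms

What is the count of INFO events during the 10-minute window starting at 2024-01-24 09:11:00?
0

To count events in the time window:

1. Window boundaries: 2024-01-24 09:11:00 to 2024-01-24 09:21:00
2. Filter for INFO events within this window
3. Count matching events: 0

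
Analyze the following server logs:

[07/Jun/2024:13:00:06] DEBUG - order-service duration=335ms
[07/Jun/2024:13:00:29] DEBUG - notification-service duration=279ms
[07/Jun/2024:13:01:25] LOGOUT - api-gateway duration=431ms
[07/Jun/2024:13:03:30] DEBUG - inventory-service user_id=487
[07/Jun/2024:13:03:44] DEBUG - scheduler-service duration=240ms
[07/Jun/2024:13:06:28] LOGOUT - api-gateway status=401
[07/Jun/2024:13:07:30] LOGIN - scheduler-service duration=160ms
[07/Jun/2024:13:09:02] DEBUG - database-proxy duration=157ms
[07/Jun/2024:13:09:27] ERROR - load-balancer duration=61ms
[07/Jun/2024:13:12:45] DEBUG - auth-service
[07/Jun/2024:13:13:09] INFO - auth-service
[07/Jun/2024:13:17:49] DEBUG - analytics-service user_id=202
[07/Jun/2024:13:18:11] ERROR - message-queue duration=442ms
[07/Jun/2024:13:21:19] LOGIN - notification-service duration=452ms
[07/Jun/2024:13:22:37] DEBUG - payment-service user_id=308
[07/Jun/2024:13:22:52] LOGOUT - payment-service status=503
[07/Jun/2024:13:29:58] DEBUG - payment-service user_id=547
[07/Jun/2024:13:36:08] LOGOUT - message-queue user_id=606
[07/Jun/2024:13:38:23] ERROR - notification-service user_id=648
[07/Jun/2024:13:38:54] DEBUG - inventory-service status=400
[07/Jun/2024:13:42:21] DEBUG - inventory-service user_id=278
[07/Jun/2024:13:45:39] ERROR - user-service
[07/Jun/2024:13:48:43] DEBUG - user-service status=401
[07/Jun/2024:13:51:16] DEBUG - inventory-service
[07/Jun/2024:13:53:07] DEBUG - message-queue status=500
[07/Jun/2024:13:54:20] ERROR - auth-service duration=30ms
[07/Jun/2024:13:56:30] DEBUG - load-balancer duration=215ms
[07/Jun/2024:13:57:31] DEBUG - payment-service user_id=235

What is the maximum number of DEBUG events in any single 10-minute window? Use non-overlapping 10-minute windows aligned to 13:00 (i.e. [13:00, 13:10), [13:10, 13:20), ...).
5

To find the burst window:

1. Divide the log period into non-overlapping 10-minute windows starting at 13:00
2. Count DEBUG events in each window
3. Find the window with maximum count
4. Maximum events in a window: 5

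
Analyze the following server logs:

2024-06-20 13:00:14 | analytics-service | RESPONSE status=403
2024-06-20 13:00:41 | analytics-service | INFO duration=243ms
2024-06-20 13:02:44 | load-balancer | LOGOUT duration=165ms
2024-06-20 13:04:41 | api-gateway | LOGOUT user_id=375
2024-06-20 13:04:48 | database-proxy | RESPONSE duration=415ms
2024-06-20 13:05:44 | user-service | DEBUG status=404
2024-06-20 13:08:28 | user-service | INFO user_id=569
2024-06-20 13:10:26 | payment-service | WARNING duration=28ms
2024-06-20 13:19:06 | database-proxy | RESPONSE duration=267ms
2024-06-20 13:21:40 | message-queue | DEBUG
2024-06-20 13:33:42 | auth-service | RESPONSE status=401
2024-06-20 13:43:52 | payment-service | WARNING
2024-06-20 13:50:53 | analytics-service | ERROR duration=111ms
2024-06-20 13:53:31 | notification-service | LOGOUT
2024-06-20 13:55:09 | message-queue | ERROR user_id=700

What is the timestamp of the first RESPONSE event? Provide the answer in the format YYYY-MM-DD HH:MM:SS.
2024-06-20 13:00:14

To find the first event:

1. Filter for all RESPONSE events
2. Sort by timestamp
3. Select the first one
4. Timestamp: 2024-06-20 13:00:14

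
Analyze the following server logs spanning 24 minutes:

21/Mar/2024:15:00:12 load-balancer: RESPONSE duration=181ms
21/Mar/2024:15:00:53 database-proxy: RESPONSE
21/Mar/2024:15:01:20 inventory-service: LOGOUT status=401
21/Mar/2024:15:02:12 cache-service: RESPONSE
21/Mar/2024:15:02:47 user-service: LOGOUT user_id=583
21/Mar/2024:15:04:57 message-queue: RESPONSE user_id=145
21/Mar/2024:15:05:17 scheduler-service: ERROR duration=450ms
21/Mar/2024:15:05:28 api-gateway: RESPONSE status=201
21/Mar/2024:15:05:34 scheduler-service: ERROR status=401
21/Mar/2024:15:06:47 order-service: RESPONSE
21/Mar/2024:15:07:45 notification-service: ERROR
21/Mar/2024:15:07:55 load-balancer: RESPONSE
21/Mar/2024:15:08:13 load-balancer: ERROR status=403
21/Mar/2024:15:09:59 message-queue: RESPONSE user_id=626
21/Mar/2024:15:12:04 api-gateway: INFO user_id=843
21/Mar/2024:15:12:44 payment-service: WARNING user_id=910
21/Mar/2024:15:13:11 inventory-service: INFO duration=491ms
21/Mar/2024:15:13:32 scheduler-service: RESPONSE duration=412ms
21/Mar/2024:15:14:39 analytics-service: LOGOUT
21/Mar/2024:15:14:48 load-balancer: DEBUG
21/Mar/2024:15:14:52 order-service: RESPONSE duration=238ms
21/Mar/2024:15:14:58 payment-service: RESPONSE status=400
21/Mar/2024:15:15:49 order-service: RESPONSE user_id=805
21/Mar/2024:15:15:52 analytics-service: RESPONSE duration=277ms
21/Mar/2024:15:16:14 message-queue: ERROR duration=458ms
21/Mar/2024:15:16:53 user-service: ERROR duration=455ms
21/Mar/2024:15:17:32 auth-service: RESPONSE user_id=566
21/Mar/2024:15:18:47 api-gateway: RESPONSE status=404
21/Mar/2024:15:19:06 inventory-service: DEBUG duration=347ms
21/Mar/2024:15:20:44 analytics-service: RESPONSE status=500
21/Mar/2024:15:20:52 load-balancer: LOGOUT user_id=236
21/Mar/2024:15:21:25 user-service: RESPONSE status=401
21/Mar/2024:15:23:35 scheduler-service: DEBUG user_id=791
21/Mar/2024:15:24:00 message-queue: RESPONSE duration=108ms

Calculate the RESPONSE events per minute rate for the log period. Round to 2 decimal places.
0.75

To calculate the rate:

1. Count total RESPONSE events: 18
2. Total time period: 24 minutes
3. Rate = 18 / 24 = 0.75 events per minute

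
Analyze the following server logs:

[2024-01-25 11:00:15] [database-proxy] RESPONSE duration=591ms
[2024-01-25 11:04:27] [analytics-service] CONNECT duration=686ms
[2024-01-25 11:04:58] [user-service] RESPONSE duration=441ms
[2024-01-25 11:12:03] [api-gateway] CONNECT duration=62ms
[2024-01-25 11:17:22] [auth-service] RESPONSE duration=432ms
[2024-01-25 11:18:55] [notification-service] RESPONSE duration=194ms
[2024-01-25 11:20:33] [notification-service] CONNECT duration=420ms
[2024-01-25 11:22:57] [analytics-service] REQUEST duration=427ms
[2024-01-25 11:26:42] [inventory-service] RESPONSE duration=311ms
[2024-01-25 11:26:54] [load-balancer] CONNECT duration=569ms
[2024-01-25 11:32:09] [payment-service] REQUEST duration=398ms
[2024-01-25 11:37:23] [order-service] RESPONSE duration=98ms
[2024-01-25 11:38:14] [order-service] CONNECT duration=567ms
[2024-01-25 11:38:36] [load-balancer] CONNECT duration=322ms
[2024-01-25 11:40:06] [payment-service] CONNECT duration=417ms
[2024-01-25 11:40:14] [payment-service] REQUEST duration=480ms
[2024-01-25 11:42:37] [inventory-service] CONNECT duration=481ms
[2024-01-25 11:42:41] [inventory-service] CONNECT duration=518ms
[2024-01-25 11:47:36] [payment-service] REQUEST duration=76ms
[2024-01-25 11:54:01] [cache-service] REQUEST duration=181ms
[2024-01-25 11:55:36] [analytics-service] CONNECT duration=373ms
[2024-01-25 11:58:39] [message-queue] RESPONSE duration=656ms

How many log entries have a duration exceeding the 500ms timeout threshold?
6

To count timeouts:

1. Threshold: 500ms
2. Extract duration from each log entry
3. Count entries where duration > 500
4. Timeout count: 6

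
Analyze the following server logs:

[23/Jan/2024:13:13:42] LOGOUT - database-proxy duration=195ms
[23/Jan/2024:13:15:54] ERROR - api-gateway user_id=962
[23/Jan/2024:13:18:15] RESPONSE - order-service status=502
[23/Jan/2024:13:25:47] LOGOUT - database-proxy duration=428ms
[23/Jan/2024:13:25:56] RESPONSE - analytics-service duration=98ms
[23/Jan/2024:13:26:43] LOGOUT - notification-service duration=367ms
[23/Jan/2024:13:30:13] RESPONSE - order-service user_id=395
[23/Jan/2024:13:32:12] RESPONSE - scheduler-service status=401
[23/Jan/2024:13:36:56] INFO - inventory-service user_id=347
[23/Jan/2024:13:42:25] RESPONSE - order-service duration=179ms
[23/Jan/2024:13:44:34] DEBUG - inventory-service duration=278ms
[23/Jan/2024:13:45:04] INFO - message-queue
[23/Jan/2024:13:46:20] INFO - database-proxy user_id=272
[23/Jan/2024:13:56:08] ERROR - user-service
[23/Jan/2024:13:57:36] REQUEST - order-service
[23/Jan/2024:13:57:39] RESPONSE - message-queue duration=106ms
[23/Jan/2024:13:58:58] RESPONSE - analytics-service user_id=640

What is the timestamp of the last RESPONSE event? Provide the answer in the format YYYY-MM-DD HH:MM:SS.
2024-01-23 13:58:58

To find the last event:

1. Filter for all RESPONSE events
2. Sort by timestamp
3. Select the last one
4. Timestamp: 2024-01-23 13:58:58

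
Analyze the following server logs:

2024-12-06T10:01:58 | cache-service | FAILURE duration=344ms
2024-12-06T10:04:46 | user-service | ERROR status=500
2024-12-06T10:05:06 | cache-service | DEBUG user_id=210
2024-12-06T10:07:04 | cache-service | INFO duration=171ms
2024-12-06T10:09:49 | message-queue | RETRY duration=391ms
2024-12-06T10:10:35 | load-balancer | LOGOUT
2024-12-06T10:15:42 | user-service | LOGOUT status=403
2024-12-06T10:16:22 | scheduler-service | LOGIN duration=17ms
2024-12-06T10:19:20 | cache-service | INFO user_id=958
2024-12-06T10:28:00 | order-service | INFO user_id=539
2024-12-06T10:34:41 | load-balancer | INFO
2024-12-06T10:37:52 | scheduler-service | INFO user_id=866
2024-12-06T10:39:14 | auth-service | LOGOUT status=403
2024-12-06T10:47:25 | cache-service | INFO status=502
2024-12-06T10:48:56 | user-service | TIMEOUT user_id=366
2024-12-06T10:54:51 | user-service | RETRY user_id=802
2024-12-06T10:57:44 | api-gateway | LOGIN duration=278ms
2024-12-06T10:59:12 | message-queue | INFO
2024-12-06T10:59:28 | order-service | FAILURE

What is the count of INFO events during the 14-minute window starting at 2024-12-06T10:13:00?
1

To count events in the time window:

1. Window boundaries: 2024-12-06T10:13:00 to 2024-12-06T10:27:00
2. Filter for INFO events within this window
3. Count matching events: 1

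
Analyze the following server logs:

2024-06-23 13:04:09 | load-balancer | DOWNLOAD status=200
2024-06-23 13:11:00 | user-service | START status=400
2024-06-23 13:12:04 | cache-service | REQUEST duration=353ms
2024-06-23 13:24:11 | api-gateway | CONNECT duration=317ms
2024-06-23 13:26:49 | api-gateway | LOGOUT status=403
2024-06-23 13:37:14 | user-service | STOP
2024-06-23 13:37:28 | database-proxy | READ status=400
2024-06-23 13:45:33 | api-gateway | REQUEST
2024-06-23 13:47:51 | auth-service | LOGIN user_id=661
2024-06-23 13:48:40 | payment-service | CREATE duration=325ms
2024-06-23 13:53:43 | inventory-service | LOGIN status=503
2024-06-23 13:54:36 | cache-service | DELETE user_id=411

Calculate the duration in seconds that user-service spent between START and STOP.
1574

To calculate state duration:

1. Find START event for user-service: 2024-06-23 13:11:00
2. Find STOP event for user-service: 2024-06-23 13:37:14
3. Calculate duration: 2024-06-23 13:37:14 - 2024-06-23 13:11:00 = 1574 seconds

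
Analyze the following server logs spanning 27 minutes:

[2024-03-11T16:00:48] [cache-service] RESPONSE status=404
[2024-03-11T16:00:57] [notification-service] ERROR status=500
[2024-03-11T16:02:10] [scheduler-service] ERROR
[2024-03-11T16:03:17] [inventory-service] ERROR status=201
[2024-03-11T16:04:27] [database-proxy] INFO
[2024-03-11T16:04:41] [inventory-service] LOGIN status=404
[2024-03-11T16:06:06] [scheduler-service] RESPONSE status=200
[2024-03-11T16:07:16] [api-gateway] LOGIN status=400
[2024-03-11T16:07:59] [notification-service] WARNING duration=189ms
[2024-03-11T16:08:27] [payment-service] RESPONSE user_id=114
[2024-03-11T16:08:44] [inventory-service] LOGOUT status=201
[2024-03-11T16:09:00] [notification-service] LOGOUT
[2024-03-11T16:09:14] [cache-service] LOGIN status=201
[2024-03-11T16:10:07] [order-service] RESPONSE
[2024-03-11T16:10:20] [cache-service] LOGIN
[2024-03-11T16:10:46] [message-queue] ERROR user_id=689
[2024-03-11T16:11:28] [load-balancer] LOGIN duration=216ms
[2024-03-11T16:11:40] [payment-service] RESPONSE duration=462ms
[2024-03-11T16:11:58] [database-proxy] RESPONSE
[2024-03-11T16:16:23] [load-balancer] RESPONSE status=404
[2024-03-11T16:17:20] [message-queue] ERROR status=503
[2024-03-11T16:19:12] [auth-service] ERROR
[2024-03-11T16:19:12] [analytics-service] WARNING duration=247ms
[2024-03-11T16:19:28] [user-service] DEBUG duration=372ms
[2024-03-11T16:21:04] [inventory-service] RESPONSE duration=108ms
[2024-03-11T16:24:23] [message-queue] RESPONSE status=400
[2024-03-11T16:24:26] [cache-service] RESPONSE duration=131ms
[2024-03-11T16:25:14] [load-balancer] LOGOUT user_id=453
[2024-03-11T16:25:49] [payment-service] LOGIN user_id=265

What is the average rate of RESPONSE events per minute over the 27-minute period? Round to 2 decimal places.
0.37

To calculate the rate:

1. Count total RESPONSE events: 10
2. Total time period: 27 minutes
3. Rate = 10 / 27 = 0.37 events per minute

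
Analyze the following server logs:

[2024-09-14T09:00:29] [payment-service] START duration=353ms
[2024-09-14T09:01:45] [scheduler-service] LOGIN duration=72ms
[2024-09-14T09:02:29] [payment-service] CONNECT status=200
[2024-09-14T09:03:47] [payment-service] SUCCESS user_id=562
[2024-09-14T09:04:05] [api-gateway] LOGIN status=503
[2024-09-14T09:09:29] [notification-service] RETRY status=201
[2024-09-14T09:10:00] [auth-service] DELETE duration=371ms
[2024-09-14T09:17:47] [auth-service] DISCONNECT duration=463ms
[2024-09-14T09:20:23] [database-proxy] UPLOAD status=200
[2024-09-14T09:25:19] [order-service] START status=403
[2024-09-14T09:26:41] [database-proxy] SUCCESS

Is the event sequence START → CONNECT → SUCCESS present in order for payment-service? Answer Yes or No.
Yes

To verify sequence order:

1. Find all events in sequence START → CONNECT → SUCCESS for payment-service
2. Extract their timestamps
3. Check if timestamps are in ascending order
4. Result: Yes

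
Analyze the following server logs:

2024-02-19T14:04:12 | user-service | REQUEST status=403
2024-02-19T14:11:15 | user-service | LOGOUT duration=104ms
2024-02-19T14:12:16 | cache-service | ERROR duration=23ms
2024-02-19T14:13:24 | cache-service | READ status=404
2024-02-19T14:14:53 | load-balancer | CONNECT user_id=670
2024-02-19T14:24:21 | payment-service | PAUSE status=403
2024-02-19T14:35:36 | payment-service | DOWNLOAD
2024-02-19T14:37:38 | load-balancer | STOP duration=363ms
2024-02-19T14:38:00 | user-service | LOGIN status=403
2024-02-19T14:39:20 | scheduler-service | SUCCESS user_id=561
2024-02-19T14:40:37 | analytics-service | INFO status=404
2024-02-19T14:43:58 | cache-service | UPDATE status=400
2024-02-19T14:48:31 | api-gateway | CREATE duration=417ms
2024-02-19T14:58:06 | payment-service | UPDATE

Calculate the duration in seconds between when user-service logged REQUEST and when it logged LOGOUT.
423

To find the time between events:

1. Locate the first REQUEST event for user-service: 2024-02-19T14:04:12
2. Locate the first LOGOUT event for user-service: 2024-02-19T14:11:15
3. Calculate the difference: 2024-02-19T14:11:15 - 2024-02-19T14:04:12 = 423 seconds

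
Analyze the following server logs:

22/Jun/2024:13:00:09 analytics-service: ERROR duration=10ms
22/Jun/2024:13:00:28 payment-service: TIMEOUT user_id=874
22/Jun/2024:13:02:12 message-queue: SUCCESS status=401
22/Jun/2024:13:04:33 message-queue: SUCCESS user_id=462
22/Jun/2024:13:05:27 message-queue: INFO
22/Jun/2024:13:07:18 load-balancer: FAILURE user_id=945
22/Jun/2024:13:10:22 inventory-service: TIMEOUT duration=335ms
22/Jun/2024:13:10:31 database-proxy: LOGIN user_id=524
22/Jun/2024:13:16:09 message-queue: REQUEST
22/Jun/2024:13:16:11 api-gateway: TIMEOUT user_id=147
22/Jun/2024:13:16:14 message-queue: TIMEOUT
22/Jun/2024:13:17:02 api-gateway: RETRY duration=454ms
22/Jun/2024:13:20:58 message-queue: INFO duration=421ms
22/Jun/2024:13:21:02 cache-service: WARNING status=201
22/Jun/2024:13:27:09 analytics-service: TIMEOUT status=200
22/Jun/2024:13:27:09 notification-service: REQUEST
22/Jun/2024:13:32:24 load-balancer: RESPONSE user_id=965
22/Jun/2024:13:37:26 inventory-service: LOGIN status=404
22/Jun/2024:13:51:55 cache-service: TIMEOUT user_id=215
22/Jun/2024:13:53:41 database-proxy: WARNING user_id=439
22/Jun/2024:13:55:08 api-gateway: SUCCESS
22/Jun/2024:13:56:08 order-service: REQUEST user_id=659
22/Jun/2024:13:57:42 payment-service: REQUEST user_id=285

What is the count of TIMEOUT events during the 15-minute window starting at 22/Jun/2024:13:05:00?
3

To count events in the time window:

1. Window boundaries: 22/Jun/2024:13:05:00 to 22/Jun/2024:13:20:00
2. Filter for TIMEOUT events within this window
3. Count matching events: 3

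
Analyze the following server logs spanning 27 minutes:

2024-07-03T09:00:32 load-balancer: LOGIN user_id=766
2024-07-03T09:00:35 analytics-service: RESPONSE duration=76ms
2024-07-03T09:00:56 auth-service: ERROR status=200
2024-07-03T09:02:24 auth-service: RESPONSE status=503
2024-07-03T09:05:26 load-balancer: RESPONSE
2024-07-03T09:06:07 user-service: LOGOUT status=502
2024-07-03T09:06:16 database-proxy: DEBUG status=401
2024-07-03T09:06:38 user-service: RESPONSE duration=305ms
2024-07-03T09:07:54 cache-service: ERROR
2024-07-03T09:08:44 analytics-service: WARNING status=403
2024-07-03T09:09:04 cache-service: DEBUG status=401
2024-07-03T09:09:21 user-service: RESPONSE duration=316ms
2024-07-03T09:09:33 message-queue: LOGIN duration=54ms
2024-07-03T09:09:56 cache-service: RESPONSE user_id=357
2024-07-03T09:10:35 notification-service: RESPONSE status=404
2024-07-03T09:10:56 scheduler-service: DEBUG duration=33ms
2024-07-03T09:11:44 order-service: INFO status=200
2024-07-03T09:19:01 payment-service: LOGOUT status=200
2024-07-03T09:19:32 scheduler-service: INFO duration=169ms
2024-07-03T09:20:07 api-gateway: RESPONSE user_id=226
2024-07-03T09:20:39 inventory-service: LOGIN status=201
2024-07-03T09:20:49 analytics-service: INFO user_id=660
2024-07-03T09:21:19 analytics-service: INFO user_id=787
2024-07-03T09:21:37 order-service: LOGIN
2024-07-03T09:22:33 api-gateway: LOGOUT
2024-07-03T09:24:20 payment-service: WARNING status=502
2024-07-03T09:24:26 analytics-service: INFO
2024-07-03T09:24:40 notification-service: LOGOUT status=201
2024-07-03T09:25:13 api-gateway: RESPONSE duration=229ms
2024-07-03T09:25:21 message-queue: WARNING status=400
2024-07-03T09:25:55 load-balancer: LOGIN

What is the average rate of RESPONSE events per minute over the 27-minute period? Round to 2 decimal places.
0.33

To calculate the rate:

1. Count total RESPONSE events: 9
2. Total time period: 27 minutes
3. Rate = 9 / 27 = 0.33 events per minute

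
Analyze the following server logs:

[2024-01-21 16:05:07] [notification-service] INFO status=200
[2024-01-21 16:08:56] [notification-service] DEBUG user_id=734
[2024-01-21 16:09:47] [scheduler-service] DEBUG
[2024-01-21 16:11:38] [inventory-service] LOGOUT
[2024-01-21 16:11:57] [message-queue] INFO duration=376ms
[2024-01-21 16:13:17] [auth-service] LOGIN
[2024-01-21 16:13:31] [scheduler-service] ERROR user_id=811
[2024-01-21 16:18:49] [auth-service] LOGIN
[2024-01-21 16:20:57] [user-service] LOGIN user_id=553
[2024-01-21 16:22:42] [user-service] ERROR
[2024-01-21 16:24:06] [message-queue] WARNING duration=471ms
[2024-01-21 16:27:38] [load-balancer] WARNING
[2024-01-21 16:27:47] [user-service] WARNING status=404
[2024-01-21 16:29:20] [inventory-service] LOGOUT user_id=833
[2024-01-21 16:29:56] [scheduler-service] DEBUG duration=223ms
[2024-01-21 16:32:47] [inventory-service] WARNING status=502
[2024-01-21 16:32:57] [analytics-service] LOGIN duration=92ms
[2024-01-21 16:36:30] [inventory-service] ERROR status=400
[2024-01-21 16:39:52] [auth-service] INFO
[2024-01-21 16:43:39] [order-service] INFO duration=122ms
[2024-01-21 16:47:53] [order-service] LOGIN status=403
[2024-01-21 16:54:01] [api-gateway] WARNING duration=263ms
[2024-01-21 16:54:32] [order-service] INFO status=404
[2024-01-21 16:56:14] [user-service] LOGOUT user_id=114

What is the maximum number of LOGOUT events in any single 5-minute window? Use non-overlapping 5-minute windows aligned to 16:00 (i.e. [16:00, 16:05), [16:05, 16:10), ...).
1

To find the burst window:

1. Divide the log period into non-overlapping 5-minute windows starting at 16:00
2. Count LOGOUT events in each window
3. Find the window with maximum count
4. Maximum events in a window: 1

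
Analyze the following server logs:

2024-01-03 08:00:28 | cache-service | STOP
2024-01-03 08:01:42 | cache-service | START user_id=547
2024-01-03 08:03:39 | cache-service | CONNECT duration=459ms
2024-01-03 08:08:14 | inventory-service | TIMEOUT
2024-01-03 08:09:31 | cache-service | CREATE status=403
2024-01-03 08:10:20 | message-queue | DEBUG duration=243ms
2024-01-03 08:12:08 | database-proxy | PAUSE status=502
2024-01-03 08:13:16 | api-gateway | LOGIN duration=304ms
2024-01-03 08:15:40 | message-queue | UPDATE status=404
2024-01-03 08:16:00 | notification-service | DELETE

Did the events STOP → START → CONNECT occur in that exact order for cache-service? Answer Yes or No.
Yes

To verify sequence order:

1. Find all events in sequence STOP → START → CONNECT for cache-service
2. Extract their timestamps
3. Check if timestamps are in ascending order
4. Result: Yes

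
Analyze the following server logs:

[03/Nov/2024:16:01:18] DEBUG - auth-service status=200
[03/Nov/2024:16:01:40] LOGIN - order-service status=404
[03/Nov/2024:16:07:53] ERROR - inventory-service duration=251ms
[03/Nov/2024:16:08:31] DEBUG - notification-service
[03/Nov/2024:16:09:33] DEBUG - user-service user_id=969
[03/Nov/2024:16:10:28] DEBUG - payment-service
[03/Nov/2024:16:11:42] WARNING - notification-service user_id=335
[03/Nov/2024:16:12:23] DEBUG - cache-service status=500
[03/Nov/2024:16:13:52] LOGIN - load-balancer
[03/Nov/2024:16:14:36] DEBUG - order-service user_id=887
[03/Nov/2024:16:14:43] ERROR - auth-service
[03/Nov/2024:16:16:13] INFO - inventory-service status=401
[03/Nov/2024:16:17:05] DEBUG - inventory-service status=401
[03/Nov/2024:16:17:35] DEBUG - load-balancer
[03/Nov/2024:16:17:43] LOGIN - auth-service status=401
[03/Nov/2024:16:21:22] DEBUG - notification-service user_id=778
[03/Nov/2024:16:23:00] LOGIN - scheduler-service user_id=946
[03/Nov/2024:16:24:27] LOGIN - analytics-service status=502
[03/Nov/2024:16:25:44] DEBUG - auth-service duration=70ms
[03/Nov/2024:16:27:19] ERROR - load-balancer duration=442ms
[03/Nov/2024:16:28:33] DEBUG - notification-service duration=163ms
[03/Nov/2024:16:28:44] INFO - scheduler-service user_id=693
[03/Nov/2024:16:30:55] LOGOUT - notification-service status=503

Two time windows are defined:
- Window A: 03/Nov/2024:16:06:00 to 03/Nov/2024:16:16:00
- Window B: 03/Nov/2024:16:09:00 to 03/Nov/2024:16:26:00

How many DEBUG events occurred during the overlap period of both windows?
4

To find overlap events:

1. Window A: 03/Nov/2024:16:06:00 to 03/Nov/2024:16:16:00
2. Window B: 03/Nov/2024:16:09:00 to 03/Nov/2024:16:26:00
3. Overlap period: 03/Nov/2024:16:09:00 to 03/Nov/2024:16:16:00
4. Count DEBUG events in overlap: 4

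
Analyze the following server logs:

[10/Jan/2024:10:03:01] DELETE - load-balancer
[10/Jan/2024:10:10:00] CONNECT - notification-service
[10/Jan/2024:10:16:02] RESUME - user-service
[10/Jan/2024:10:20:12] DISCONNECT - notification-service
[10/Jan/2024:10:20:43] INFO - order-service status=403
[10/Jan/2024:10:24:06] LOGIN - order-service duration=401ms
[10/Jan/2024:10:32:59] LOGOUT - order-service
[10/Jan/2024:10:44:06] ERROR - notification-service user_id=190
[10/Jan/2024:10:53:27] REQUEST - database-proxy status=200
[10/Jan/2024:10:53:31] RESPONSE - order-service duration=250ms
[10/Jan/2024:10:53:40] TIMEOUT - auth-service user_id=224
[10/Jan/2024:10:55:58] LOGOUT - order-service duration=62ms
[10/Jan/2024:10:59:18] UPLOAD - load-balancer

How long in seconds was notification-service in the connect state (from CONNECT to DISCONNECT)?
612

To calculate state duration:

1. Find CONNECT event for notification-service: 10/Jan/2024:10:10:00
2. Find DISCONNECT event for notification-service: 10/Jan/2024:10:20:12
3. Calculate duration: 10/Jan/2024:10:20:12 - 10/Jan/2024:10:10:00 = 612 seconds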